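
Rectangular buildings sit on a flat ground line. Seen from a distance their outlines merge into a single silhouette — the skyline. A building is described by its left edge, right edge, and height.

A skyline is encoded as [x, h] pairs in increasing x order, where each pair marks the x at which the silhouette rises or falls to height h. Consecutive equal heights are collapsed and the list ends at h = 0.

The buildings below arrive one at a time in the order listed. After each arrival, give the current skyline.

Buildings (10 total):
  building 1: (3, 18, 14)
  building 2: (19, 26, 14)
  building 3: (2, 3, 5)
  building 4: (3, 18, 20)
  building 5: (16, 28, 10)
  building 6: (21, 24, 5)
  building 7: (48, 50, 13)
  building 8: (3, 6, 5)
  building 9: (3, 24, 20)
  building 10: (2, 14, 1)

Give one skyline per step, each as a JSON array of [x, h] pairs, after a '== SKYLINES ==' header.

== SKYLINES ==
[[3,14],[18,0]]
[[3,14],[18,0],[19,14],[26,0]]
[[2,5],[3,14],[18,0],[19,14],[26,0]]
[[2,5],[3,20],[18,0],[19,14],[26,0]]
[[2,5],[3,20],[18,10],[19,14],[26,10],[28,0]]
[[2,5],[3,20],[18,10],[19,14],[26,10],[28,0]]
[[2,5],[3,20],[18,10],[19,14],[26,10],[28,0],[48,13],[50,0]]
[[2,5],[3,20],[18,10],[19,14],[26,10],[28,0],[48,13],[50,0]]
[[2,5],[3,20],[24,14],[26,10],[28,0],[48,13],[50,0]]
[[2,5],[3,20],[24,14],[26,10],[28,0],[48,13],[50,0]]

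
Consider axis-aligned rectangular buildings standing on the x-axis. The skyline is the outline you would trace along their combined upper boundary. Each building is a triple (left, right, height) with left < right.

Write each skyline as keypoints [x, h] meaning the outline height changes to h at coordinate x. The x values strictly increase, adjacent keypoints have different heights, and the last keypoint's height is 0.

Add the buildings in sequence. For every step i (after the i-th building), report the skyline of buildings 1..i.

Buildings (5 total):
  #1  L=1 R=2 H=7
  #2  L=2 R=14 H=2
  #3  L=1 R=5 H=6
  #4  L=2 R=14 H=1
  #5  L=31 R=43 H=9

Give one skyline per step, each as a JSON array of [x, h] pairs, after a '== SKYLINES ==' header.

== SKYLINES ==
[[1,7],[2,0]]
[[1,7],[2,2],[14,0]]
[[1,7],[2,6],[5,2],[14,0]]
[[1,7],[2,6],[5,2],[14,0]]
[[1,7],[2,6],[5,2],[14,0],[31,9],[43,0]]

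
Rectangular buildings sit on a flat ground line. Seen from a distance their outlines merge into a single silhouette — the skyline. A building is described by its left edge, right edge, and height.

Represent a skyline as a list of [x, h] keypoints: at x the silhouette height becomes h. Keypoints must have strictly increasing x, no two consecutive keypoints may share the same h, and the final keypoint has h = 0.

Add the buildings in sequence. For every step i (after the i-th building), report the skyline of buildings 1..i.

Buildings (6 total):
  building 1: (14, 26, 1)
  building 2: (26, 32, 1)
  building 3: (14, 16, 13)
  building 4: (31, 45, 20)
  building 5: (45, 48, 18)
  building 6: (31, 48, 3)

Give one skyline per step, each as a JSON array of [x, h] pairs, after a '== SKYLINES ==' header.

== SKYLINES ==
[[14,1],[26,0]]
[[14,1],[32,0]]
[[14,13],[16,1],[32,0]]
[[14,13],[16,1],[31,20],[45,0]]
[[14,13],[16,1],[31,20],[45,18],[48,0]]
[[14,13],[16,1],[31,20],[45,18],[48,0]]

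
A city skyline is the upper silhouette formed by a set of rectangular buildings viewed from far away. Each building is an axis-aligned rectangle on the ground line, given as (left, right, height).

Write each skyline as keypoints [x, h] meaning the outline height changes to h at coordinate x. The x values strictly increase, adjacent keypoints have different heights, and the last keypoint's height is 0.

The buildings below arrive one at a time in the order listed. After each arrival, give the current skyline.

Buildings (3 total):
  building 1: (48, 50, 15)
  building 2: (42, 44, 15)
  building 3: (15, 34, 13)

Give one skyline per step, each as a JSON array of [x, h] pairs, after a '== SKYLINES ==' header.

== SKYLINES ==
[[48,15],[50,0]]
[[42,15],[44,0],[48,15],[50,0]]
[[15,13],[34,0],[42,15],[44,0],[48,15],[50,0]]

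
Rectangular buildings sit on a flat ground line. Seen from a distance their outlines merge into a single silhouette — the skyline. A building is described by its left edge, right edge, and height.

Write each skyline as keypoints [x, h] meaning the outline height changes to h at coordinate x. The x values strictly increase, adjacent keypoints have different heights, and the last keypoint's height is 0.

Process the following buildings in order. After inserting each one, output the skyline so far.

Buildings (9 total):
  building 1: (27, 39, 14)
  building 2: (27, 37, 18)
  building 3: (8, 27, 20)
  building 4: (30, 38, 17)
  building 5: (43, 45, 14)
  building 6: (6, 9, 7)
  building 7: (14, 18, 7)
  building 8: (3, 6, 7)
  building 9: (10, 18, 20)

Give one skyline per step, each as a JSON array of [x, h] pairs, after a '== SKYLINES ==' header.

== SKYLINES ==
[[27,14],[39,0]]
[[27,18],[37,14],[39,0]]
[[8,20],[27,18],[37,14],[39,0]]
[[8,20],[27,18],[37,17],[38,14],[39,0]]
[[8,20],[27,18],[37,17],[38,14],[39,0],[43,14],[45,0]]
[[6,7],[8,20],[27,18],[37,17],[38,14],[39,0],[43,14],[45,0]]
[[6,7],[8,20],[27,18],[37,17],[38,14],[39,0],[43,14],[45,0]]
[[3,7],[8,20],[27,18],[37,17],[38,14],[39,0],[43,14],[45,0]]
[[3,7],[8,20],[27,18],[37,17],[38,14],[39,0],[43,14],[45,0]]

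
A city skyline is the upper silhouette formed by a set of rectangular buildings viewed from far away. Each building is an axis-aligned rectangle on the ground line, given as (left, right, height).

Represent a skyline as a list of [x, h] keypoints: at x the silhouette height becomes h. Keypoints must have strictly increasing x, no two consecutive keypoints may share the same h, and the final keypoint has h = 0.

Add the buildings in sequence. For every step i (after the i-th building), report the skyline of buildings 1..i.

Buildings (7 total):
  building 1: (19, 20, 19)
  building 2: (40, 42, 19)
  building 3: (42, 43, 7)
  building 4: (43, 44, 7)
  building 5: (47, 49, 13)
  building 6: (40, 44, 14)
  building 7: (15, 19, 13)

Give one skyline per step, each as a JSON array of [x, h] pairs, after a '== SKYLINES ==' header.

== SKYLINES ==
[[19,19],[20,0]]
[[19,19],[20,0],[40,19],[42,0]]
[[19,19],[20,0],[40,19],[42,7],[43,0]]
[[19,19],[20,0],[40,19],[42,7],[44,0]]
[[19,19],[20,0],[40,19],[42,7],[44,0],[47,13],[49,0]]
[[19,19],[20,0],[40,19],[42,14],[44,0],[47,13],[49,0]]
[[15,13],[19,19],[20,0],[40,19],[42,14],[44,0],[47,13],[49,0]]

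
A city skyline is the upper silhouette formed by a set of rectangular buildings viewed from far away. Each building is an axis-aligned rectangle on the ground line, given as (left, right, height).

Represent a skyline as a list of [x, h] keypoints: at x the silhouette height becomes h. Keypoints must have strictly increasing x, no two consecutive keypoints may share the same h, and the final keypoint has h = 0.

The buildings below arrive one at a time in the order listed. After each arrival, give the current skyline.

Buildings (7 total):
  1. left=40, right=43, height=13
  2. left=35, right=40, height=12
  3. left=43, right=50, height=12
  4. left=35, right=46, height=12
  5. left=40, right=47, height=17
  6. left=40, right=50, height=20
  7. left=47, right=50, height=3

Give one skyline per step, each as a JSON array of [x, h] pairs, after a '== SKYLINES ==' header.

== SKYLINES ==
[[40,13],[43,0]]
[[35,12],[40,13],[43,0]]
[[35,12],[40,13],[43,12],[50,0]]
[[35,12],[40,13],[43,12],[50,0]]
[[35,12],[40,17],[47,12],[50,0]]
[[35,12],[40,20],[50,0]]
[[35,12],[40,20],[50,0]]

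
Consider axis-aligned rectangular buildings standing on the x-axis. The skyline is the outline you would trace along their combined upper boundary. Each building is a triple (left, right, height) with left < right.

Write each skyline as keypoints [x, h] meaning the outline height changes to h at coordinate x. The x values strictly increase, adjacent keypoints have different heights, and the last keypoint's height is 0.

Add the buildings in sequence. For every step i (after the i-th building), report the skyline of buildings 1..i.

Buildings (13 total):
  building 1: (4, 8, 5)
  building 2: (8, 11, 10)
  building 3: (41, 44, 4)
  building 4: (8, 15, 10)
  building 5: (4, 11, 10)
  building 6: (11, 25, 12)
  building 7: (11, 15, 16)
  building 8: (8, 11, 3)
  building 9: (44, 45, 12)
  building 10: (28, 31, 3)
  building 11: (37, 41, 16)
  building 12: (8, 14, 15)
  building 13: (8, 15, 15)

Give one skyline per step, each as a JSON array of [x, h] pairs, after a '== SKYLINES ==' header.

== SKYLINES ==
[[4,5],[8,0]]
[[4,5],[8,10],[11,0]]
[[4,5],[8,10],[11,0],[41,4],[44,0]]
[[4,5],[8,10],[15,0],[41,4],[44,0]]
[[4,10],[15,0],[41,4],[44,0]]
[[4,10],[11,12],[25,0],[41,4],[44,0]]
[[4,10],[11,16],[15,12],[25,0],[41,4],[44,0]]
[[4,10],[11,16],[15,12],[25,0],[41,4],[44,0]]
[[4,10],[11,16],[15,12],[25,0],[41,4],[44,12],[45,0]]
[[4,10],[11,16],[15,12],[25,0],[28,3],[31,0],[41,4],[44,12],[45,0]]
[[4,10],[11,16],[15,12],[25,0],[28,3],[31,0],[37,16],[41,4],[44,12],[45,0]]
[[4,10],[8,15],[11,16],[15,12],[25,0],[28,3],[31,0],[37,16],[41,4],[44,12],[45,0]]
[[4,10],[8,15],[11,16],[15,12],[25,0],[28,3],[31,0],[37,16],[41,4],[44,12],[45,0]]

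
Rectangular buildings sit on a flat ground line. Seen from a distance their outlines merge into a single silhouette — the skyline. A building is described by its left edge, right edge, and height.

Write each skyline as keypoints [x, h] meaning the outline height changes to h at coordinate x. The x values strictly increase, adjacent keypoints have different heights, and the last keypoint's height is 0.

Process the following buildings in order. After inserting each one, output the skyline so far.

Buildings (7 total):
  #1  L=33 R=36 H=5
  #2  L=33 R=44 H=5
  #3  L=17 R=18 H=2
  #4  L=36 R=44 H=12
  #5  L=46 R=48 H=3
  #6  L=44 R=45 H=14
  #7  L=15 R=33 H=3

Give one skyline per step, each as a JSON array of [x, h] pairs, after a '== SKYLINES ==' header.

== SKYLINES ==
[[33,5],[36,0]]
[[33,5],[44,0]]
[[17,2],[18,0],[33,5],[44,0]]
[[17,2],[18,0],[33,5],[36,12],[44,0]]
[[17,2],[18,0],[33,5],[36,12],[44,0],[46,3],[48,0]]
[[17,2],[18,0],[33,5],[36,12],[44,14],[45,0],[46,3],[48,0]]
[[15,3],[33,5],[36,12],[44,14],[45,0],[46,3],[48,0]]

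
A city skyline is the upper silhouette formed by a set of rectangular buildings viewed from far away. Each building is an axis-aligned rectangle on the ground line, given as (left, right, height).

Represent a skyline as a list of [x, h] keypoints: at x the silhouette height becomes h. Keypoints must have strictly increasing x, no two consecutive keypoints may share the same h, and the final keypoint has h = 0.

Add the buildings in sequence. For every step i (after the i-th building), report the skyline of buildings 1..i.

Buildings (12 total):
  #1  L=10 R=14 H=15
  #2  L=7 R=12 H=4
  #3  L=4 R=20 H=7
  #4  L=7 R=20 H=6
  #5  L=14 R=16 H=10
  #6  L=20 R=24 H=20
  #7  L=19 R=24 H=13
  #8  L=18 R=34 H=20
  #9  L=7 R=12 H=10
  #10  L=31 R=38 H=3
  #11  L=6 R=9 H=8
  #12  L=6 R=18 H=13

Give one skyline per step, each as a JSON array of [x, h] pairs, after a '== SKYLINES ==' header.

== SKYLINES ==
[[10,15],[14,0]]
[[7,4],[10,15],[14,0]]
[[4,7],[10,15],[14,7],[20,0]]
[[4,7],[10,15],[14,7],[20,0]]
[[4,7],[10,15],[14,10],[16,7],[20,0]]
[[4,7],[10,15],[14,10],[16,7],[20,20],[24,0]]
[[4,7],[10,15],[14,10],[16,7],[19,13],[20,20],[24,0]]
[[4,7],[10,15],[14,10],[16,7],[18,20],[34,0]]
[[4,7],[7,10],[10,15],[14,10],[16,7],[18,20],[34,0]]
[[4,7],[7,10],[10,15],[14,10],[16,7],[18,20],[34,3],[38,0]]
[[4,7],[6,8],[7,10],[10,15],[14,10],[16,7],[18,20],[34,3],[38,0]]
[[4,7],[6,13],[10,15],[14,13],[18,20],[34,3],[38,0]]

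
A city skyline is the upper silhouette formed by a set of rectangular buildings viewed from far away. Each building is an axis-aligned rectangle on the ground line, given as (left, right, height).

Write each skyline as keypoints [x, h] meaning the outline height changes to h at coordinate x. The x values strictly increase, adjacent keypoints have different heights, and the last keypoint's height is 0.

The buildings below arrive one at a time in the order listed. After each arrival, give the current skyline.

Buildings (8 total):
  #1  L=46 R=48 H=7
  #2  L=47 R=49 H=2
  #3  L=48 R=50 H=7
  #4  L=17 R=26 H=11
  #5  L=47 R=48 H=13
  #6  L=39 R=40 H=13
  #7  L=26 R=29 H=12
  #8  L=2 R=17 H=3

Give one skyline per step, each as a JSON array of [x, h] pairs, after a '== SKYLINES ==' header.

== SKYLINES ==
[[46,7],[48,0]]
[[46,7],[48,2],[49,0]]
[[46,7],[50,0]]
[[17,11],[26,0],[46,7],[50,0]]
[[17,11],[26,0],[46,7],[47,13],[48,7],[50,0]]
[[17,11],[26,0],[39,13],[40,0],[46,7],[47,13],[48,7],[50,0]]
[[17,11],[26,12],[29,0],[39,13],[40,0],[46,7],[47,13],[48,7],[50,0]]
[[2,3],[17,11],[26,12],[29,0],[39,13],[40,0],[46,7],[47,13],[48,7],[50,0]]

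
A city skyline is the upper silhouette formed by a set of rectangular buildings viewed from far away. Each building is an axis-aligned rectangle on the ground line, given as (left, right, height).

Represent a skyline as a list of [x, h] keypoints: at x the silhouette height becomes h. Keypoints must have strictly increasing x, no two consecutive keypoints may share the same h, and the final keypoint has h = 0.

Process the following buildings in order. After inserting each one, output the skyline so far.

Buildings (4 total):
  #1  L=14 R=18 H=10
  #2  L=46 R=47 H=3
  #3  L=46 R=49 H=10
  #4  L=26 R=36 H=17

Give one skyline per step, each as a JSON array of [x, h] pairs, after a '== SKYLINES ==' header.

== SKYLINES ==
[[14,10],[18,0]]
[[14,10],[18,0],[46,3],[47,0]]
[[14,10],[18,0],[46,10],[49,0]]
[[14,10],[18,0],[26,17],[36,0],[46,10],[49,0]]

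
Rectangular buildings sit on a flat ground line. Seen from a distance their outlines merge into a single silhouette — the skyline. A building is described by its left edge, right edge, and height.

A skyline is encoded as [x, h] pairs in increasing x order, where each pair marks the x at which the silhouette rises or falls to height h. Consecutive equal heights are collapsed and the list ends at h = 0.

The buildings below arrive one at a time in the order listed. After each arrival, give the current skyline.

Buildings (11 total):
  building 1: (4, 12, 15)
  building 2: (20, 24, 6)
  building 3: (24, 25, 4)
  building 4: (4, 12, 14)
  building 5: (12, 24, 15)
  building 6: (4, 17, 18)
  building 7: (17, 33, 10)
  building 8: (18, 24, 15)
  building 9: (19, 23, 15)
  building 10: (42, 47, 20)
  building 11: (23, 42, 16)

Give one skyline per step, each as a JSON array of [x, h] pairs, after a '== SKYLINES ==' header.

== SKYLINES ==
[[4,15],[12,0]]
[[4,15],[12,0],[20,6],[24,0]]
[[4,15],[12,0],[20,6],[24,4],[25,0]]
[[4,15],[12,0],[20,6],[24,4],[25,0]]
[[4,15],[24,4],[25,0]]
[[4,18],[17,15],[24,4],[25,0]]
[[4,18],[17,15],[24,10],[33,0]]
[[4,18],[17,15],[24,10],[33,0]]
[[4,18],[17,15],[24,10],[33,0]]
[[4,18],[17,15],[24,10],[33,0],[42,20],[47,0]]
[[4,18],[17,15],[23,16],[42,20],[47,0]]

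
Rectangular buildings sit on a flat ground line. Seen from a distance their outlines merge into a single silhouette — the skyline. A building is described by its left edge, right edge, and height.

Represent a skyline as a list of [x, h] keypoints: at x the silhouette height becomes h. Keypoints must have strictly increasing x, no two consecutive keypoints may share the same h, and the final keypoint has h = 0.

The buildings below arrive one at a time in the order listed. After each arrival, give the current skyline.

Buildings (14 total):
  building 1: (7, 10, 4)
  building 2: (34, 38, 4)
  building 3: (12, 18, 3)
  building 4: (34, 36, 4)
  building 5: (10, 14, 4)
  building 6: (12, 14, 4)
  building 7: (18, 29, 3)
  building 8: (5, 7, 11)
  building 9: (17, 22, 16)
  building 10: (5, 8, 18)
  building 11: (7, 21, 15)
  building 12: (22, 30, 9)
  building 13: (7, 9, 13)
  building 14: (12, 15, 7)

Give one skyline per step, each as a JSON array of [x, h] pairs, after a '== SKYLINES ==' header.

== SKYLINES ==
[[7,4],[10,0]]
[[7,4],[10,0],[34,4],[38,0]]
[[7,4],[10,0],[12,3],[18,0],[34,4],[38,0]]
[[7,4],[10,0],[12,3],[18,0],[34,4],[38,0]]
[[7,4],[14,3],[18,0],[34,4],[38,0]]
[[7,4],[14,3],[18,0],[34,4],[38,0]]
[[7,4],[14,3],[29,0],[34,4],[38,0]]
[[5,11],[7,4],[14,3],[29,0],[34,4],[38,0]]
[[5,11],[7,4],[14,3],[17,16],[22,3],[29,0],[34,4],[38,0]]
[[5,18],[8,4],[14,3],[17,16],[22,3],[29,0],[34,4],[38,0]]
[[5,18],[8,15],[17,16],[22,3],[29,0],[34,4],[38,0]]
[[5,18],[8,15],[17,16],[22,9],[30,0],[34,4],[38,0]]
[[5,18],[8,15],[17,16],[22,9],[30,0],[34,4],[38,0]]
[[5,18],[8,15],[17,16],[22,9],[30,0],[34,4],[38,0]]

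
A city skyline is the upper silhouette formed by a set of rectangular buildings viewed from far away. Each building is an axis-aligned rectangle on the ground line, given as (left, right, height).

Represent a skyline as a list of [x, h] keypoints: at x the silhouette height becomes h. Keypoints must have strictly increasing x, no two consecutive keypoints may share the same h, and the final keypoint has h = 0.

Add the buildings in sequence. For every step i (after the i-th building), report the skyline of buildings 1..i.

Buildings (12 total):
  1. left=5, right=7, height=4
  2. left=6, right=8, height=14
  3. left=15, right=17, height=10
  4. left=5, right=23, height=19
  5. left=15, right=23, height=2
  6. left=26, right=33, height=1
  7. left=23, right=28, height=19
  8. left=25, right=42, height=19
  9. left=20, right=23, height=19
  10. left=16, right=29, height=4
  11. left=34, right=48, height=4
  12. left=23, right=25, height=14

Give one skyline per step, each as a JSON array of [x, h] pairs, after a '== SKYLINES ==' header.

== SKYLINES ==
[[5,4],[7,0]]
[[5,4],[6,14],[8,0]]
[[5,4],[6,14],[8,0],[15,10],[17,0]]
[[5,19],[23,0]]
[[5,19],[23,0]]
[[5,19],[23,0],[26,1],[33,0]]
[[5,19],[28,1],[33,0]]
[[5,19],[42,0]]
[[5,19],[42,0]]
[[5,19],[42,0]]
[[5,19],[42,4],[48,0]]
[[5,19],[42,4],[48,0]]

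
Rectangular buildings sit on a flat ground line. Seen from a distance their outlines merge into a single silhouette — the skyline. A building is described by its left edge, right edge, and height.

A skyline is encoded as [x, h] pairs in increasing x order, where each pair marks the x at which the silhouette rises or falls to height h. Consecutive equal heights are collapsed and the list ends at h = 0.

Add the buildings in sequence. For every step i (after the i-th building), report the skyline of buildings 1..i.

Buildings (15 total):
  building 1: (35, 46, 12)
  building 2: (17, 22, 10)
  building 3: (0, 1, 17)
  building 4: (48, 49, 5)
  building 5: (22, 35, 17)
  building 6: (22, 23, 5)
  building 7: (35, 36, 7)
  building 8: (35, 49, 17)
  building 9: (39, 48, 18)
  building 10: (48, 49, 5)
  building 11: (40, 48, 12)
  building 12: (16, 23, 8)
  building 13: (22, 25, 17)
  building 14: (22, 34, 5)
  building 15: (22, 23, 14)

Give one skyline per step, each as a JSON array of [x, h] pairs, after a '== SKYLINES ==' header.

== SKYLINES ==
[[35,12],[46,0]]
[[17,10],[22,0],[35,12],[46,0]]
[[0,17],[1,0],[17,10],[22,0],[35,12],[46,0]]
[[0,17],[1,0],[17,10],[22,0],[35,12],[46,0],[48,5],[49,0]]
[[0,17],[1,0],[17,10],[22,17],[35,12],[46,0],[48,5],[49,0]]
[[0,17],[1,0],[17,10],[22,17],[35,12],[46,0],[48,5],[49,0]]
[[0,17],[1,0],[17,10],[22,17],[35,12],[46,0],[48,5],[49,0]]
[[0,17],[1,0],[17,10],[22,17],[49,0]]
[[0,17],[1,0],[17,10],[22,17],[39,18],[48,17],[49,0]]
[[0,17],[1,0],[17,10],[22,17],[39,18],[48,17],[49,0]]
[[0,17],[1,0],[17,10],[22,17],[39,18],[48,17],[49,0]]
[[0,17],[1,0],[16,8],[17,10],[22,17],[39,18],[48,17],[49,0]]
[[0,17],[1,0],[16,8],[17,10],[22,17],[39,18],[48,17],[49,0]]
[[0,17],[1,0],[16,8],[17,10],[22,17],[39,18],[48,17],[49,0]]
[[0,17],[1,0],[16,8],[17,10],[22,17],[39,18],[48,17],[49,0]]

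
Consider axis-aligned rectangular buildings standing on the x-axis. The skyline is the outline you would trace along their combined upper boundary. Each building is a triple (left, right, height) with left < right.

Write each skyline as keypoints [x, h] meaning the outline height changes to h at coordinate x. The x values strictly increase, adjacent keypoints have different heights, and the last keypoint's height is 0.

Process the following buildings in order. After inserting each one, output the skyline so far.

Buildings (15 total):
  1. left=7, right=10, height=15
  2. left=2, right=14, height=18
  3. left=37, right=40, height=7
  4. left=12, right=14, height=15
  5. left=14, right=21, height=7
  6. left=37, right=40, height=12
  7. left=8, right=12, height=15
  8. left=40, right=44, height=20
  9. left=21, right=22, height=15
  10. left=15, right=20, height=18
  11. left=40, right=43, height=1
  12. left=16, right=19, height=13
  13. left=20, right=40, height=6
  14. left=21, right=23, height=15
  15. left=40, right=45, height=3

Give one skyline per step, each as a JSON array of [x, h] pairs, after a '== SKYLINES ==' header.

== SKYLINES ==
[[7,15],[10,0]]
[[2,18],[14,0]]
[[2,18],[14,0],[37,7],[40,0]]
[[2,18],[14,0],[37,7],[40,0]]
[[2,18],[14,7],[21,0],[37,7],[40,0]]
[[2,18],[14,7],[21,0],[37,12],[40,0]]
[[2,18],[14,7],[21,0],[37,12],[40,0]]
[[2,18],[14,7],[21,0],[37,12],[40,20],[44,0]]
[[2,18],[14,7],[21,15],[22,0],[37,12],[40,20],[44,0]]
[[2,18],[14,7],[15,18],[20,7],[21,15],[22,0],[37,12],[40,20],[44,0]]
[[2,18],[14,7],[15,18],[20,7],[21,15],[22,0],[37,12],[40,20],[44,0]]
[[2,18],[14,7],[15,18],[20,7],[21,15],[22,0],[37,12],[40,20],[44,0]]
[[2,18],[14,7],[15,18],[20,7],[21,15],[22,6],[37,12],[40,20],[44,0]]
[[2,18],[14,7],[15,18],[20,7],[21,15],[23,6],[37,12],[40,20],[44,0]]
[[2,18],[14,7],[15,18],[20,7],[21,15],[23,6],[37,12],[40,20],[44,3],[45,0]]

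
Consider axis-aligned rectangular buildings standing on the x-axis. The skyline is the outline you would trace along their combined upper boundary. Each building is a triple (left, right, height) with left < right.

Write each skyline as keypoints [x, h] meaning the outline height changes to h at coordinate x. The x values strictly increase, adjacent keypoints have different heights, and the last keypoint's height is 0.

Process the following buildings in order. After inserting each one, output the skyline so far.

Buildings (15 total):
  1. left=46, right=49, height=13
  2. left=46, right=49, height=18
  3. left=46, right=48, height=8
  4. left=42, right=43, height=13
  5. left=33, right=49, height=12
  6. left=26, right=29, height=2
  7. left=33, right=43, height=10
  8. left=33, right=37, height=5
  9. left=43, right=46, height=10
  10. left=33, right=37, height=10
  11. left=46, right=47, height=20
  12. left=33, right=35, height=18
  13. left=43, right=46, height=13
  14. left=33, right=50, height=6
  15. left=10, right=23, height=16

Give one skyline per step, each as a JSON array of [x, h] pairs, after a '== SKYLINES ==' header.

== SKYLINES ==
[[46,13],[49,0]]
[[46,18],[49,0]]
[[46,18],[49,0]]
[[42,13],[43,0],[46,18],[49,0]]
[[33,12],[42,13],[43,12],[46,18],[49,0]]
[[26,2],[29,0],[33,12],[42,13],[43,12],[46,18],[49,0]]
[[26,2],[29,0],[33,12],[42,13],[43,12],[46,18],[49,0]]
[[26,2],[29,0],[33,12],[42,13],[43,12],[46,18],[49,0]]
[[26,2],[29,0],[33,12],[42,13],[43,12],[46,18],[49,0]]
[[26,2],[29,0],[33,12],[42,13],[43,12],[46,18],[49,0]]
[[26,2],[29,0],[33,12],[42,13],[43,12],[46,20],[47,18],[49,0]]
[[26,2],[29,0],[33,18],[35,12],[42,13],[43,12],[46,20],[47,18],[49,0]]
[[26,2],[29,0],[33,18],[35,12],[42,13],[46,20],[47,18],[49,0]]
[[26,2],[29,0],[33,18],[35,12],[42,13],[46,20],[47,18],[49,6],[50,0]]
[[10,16],[23,0],[26,2],[29,0],[33,18],[35,12],[42,13],[46,20],[47,18],[49,6],[50,0]]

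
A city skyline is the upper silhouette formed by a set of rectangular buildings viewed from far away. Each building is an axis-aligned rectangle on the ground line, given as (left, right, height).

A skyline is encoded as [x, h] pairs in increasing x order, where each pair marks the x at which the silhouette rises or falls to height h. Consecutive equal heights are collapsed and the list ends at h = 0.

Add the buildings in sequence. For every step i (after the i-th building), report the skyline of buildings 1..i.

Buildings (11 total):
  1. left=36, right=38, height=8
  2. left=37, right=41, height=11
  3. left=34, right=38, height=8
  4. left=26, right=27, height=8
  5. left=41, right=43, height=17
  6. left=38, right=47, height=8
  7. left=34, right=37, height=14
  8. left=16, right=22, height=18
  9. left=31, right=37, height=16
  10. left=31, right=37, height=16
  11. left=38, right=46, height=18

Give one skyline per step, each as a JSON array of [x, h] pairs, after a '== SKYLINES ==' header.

== SKYLINES ==
[[36,8],[38,0]]
[[36,8],[37,11],[41,0]]
[[34,8],[37,11],[41,0]]
[[26,8],[27,0],[34,8],[37,11],[41,0]]
[[26,8],[27,0],[34,8],[37,11],[41,17],[43,0]]
[[26,8],[27,0],[34,8],[37,11],[41,17],[43,8],[47,0]]
[[26,8],[27,0],[34,14],[37,11],[41,17],[43,8],[47,0]]
[[16,18],[22,0],[26,8],[27,0],[34,14],[37,11],[41,17],[43,8],[47,0]]
[[16,18],[22,0],[26,8],[27,0],[31,16],[37,11],[41,17],[43,8],[47,0]]
[[16,18],[22,0],[26,8],[27,0],[31,16],[37,11],[41,17],[43,8],[47,0]]
[[16,18],[22,0],[26,8],[27,0],[31,16],[37,11],[38,18],[46,8],[47,0]]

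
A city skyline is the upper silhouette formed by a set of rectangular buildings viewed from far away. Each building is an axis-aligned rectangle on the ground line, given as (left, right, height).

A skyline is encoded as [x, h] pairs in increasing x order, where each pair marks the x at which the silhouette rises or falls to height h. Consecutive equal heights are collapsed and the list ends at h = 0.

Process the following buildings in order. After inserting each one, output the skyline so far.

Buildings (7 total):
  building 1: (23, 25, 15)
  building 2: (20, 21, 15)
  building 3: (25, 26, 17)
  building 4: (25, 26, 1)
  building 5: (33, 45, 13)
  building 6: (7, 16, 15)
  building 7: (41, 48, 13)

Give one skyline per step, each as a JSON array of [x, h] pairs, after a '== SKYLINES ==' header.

== SKYLINES ==
[[23,15],[25,0]]
[[20,15],[21,0],[23,15],[25,0]]
[[20,15],[21,0],[23,15],[25,17],[26,0]]
[[20,15],[21,0],[23,15],[25,17],[26,0]]
[[20,15],[21,0],[23,15],[25,17],[26,0],[33,13],[45,0]]
[[7,15],[16,0],[20,15],[21,0],[23,15],[25,17],[26,0],[33,13],[45,0]]
[[7,15],[16,0],[20,15],[21,0],[23,15],[25,17],[26,0],[33,13],[48,0]]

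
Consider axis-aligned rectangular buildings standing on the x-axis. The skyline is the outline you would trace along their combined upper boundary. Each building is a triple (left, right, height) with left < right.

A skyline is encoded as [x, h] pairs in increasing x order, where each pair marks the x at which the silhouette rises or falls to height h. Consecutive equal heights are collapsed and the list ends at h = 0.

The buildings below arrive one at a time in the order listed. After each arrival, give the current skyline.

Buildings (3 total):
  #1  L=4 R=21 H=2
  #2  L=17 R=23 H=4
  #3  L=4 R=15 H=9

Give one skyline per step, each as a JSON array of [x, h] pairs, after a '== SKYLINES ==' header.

== SKYLINES ==
[[4,2],[21,0]]
[[4,2],[17,4],[23,0]]
[[4,9],[15,2],[17,4],[23,0]]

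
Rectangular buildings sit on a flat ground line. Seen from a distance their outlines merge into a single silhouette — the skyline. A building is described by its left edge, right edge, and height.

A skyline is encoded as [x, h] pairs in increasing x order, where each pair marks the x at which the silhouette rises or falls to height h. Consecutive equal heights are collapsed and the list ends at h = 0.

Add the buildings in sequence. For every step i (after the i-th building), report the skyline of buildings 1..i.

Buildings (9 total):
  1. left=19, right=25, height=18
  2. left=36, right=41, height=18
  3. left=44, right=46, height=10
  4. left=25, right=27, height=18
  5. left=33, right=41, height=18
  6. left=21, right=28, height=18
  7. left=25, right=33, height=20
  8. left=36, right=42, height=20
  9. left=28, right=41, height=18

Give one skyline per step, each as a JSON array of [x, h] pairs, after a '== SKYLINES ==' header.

== SKYLINES ==
[[19,18],[25,0]]
[[19,18],[25,0],[36,18],[41,0]]
[[19,18],[25,0],[36,18],[41,0],[44,10],[46,0]]
[[19,18],[27,0],[36,18],[41,0],[44,10],[46,0]]
[[19,18],[27,0],[33,18],[41,0],[44,10],[46,0]]
[[19,18],[28,0],[33,18],[41,0],[44,10],[46,0]]
[[19,18],[25,20],[33,18],[41,0],[44,10],[46,0]]
[[19,18],[25,20],[33,18],[36,20],[42,0],[44,10],[46,0]]
[[19,18],[25,20],[33,18],[36,20],[42,0],[44,10],[46,0]]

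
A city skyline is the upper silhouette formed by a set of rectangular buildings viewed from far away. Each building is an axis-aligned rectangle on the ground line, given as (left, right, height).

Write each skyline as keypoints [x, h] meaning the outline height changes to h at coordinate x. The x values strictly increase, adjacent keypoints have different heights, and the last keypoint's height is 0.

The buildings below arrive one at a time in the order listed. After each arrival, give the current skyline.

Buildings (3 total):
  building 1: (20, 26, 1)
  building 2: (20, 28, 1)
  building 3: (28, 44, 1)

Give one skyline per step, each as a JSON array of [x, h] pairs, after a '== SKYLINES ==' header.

== SKYLINES ==
[[20,1],[26,0]]
[[20,1],[28,0]]
[[20,1],[44,0]]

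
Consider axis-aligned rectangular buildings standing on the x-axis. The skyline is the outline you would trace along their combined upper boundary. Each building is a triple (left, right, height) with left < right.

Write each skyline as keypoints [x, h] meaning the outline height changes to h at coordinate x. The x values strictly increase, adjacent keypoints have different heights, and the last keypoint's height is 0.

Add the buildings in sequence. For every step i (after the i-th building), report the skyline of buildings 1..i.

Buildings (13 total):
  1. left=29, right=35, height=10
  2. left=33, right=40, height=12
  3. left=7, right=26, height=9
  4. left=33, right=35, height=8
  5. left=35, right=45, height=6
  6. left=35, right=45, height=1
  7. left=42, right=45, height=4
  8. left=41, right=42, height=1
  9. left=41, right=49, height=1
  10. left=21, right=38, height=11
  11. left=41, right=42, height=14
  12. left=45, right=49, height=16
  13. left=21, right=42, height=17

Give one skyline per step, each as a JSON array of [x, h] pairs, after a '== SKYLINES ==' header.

== SKYLINES ==
[[29,10],[35,0]]
[[29,10],[33,12],[40,0]]
[[7,9],[26,0],[29,10],[33,12],[40,0]]
[[7,9],[26,0],[29,10],[33,12],[40,0]]
[[7,9],[26,0],[29,10],[33,12],[40,6],[45,0]]
[[7,9],[26,0],[29,10],[33,12],[40,6],[45,0]]
[[7,9],[26,0],[29,10],[33,12],[40,6],[45,0]]
[[7,9],[26,0],[29,10],[33,12],[40,6],[45,0]]
[[7,9],[26,0],[29,10],[33,12],[40,6],[45,1],[49,0]]
[[7,9],[21,11],[33,12],[40,6],[45,1],[49,0]]
[[7,9],[21,11],[33,12],[40,6],[41,14],[42,6],[45,1],[49,0]]
[[7,9],[21,11],[33,12],[40,6],[41,14],[42,6],[45,16],[49,0]]
[[7,9],[21,17],[42,6],[45,16],[49,0]]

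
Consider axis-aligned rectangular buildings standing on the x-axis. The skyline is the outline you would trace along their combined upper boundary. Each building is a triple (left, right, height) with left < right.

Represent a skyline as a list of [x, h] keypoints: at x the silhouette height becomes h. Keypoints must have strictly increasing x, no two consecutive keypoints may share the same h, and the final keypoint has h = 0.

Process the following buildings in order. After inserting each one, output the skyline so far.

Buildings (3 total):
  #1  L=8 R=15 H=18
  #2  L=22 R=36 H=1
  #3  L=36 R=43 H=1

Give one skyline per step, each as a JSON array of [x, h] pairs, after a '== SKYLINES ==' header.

== SKYLINES ==
[[8,18],[15,0]]
[[8,18],[15,0],[22,1],[36,0]]
[[8,18],[15,0],[22,1],[43,0]]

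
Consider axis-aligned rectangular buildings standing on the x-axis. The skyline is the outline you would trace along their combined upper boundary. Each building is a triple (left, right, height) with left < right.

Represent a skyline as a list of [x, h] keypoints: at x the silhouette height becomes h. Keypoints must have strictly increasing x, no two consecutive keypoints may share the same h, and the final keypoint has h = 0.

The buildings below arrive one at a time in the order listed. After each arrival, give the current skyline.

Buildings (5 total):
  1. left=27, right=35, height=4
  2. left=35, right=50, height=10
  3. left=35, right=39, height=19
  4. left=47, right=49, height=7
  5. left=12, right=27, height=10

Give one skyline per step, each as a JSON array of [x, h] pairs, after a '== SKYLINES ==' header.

== SKYLINES ==
[[27,4],[35,0]]
[[27,4],[35,10],[50,0]]
[[27,4],[35,19],[39,10],[50,0]]
[[27,4],[35,19],[39,10],[50,0]]
[[12,10],[27,4],[35,19],[39,10],[50,0]]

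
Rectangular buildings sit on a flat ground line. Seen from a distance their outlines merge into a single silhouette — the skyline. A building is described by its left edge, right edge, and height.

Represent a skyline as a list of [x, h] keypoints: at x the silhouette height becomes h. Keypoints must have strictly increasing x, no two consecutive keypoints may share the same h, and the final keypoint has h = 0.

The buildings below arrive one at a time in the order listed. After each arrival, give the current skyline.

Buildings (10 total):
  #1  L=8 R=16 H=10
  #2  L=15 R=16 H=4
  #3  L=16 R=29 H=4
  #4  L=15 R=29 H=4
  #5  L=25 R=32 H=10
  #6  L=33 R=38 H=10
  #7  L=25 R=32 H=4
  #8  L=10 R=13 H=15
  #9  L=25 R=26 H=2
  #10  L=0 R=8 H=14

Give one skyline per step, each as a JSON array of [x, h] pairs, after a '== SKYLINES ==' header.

== SKYLINES ==
[[8,10],[16,0]]
[[8,10],[16,0]]
[[8,10],[16,4],[29,0]]
[[8,10],[16,4],[29,0]]
[[8,10],[16,4],[25,10],[32,0]]
[[8,10],[16,4],[25,10],[32,0],[33,10],[38,0]]
[[8,10],[16,4],[25,10],[32,0],[33,10],[38,0]]
[[8,10],[10,15],[13,10],[16,4],[25,10],[32,0],[33,10],[38,0]]
[[8,10],[10,15],[13,10],[16,4],[25,10],[32,0],[33,10],[38,0]]
[[0,14],[8,10],[10,15],[13,10],[16,4],[25,10],[32,0],[33,10],[38,0]]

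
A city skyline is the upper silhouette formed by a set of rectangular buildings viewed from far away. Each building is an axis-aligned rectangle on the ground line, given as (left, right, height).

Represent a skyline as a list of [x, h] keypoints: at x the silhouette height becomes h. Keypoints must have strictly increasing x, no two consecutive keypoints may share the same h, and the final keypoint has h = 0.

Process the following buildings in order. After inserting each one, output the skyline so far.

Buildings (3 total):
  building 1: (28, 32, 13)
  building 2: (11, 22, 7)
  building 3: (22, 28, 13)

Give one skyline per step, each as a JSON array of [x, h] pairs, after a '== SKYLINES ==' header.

== SKYLINES ==
[[28,13],[32,0]]
[[11,7],[22,0],[28,13],[32,0]]
[[11,7],[22,13],[32,0]]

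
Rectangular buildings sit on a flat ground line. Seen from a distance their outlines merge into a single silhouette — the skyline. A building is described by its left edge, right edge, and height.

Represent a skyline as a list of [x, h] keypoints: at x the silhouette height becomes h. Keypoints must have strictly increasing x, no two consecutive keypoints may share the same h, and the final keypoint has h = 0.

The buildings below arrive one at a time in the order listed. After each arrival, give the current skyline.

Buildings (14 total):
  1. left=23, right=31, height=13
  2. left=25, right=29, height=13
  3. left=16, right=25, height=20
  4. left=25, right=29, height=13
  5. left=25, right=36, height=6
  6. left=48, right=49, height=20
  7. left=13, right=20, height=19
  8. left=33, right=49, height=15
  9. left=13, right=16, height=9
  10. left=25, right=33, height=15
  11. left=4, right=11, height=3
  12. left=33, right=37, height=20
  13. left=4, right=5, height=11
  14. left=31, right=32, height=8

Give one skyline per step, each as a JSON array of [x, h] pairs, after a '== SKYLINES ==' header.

== SKYLINES ==
[[23,13],[31,0]]
[[23,13],[31,0]]
[[16,20],[25,13],[31,0]]
[[16,20],[25,13],[31,0]]
[[16,20],[25,13],[31,6],[36,0]]
[[16,20],[25,13],[31,6],[36,0],[48,20],[49,0]]
[[13,19],[16,20],[25,13],[31,6],[36,0],[48,20],[49,0]]
[[13,19],[16,20],[25,13],[31,6],[33,15],[48,20],[49,0]]
[[13,19],[16,20],[25,13],[31,6],[33,15],[48,20],[49,0]]
[[13,19],[16,20],[25,15],[48,20],[49,0]]
[[4,3],[11,0],[13,19],[16,20],[25,15],[48,20],[49,0]]
[[4,3],[11,0],[13,19],[16,20],[25,15],[33,20],[37,15],[48,20],[49,0]]
[[4,11],[5,3],[11,0],[13,19],[16,20],[25,15],[33,20],[37,15],[48,20],[49,0]]
[[4,11],[5,3],[11,0],[13,19],[16,20],[25,15],[33,20],[37,15],[48,20],[49,0]]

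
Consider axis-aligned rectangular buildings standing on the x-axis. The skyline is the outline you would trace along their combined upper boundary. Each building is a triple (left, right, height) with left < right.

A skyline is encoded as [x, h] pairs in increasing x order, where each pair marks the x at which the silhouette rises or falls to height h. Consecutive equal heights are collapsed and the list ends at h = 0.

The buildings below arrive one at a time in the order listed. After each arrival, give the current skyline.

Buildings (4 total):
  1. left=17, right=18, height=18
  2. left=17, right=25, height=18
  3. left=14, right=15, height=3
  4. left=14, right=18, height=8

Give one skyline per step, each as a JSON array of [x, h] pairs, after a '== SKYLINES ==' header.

== SKYLINES ==
[[17,18],[18,0]]
[[17,18],[25,0]]
[[14,3],[15,0],[17,18],[25,0]]
[[14,8],[17,18],[25,0]]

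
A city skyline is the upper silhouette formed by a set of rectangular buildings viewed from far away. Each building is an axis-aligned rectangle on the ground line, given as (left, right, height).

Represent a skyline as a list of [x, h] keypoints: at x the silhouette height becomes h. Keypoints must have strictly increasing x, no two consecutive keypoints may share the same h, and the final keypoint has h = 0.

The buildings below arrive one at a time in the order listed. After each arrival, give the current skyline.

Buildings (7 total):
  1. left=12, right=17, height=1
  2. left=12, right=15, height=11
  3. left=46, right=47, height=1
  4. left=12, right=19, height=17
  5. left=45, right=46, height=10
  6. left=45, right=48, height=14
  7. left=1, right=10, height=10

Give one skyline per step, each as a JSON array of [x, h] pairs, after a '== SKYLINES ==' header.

== SKYLINES ==
[[12,1],[17,0]]
[[12,11],[15,1],[17,0]]
[[12,11],[15,1],[17,0],[46,1],[47,0]]
[[12,17],[19,0],[46,1],[47,0]]
[[12,17],[19,0],[45,10],[46,1],[47,0]]
[[12,17],[19,0],[45,14],[48,0]]
[[1,10],[10,0],[12,17],[19,0],[45,14],[48,0]]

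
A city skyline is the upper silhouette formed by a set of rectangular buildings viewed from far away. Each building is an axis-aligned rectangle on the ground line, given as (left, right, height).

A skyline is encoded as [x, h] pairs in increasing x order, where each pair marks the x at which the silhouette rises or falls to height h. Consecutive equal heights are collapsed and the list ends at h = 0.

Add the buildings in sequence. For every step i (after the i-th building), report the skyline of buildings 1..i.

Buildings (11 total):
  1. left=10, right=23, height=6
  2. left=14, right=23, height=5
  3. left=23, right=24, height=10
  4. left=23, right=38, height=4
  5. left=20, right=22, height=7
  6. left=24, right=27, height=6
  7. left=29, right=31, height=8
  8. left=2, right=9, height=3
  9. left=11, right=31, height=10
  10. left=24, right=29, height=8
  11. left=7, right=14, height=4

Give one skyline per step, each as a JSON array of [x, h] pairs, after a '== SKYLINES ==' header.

== SKYLINES ==
[[10,6],[23,0]]
[[10,6],[23,0]]
[[10,6],[23,10],[24,0]]
[[10,6],[23,10],[24,4],[38,0]]
[[10,6],[20,7],[22,6],[23,10],[24,4],[38,0]]
[[10,6],[20,7],[22,6],[23,10],[24,6],[27,4],[38,0]]
[[10,6],[20,7],[22,6],[23,10],[24,6],[27,4],[29,8],[31,4],[38,0]]
[[2,3],[9,0],[10,6],[20,7],[22,6],[23,10],[24,6],[27,4],[29,8],[31,4],[38,0]]
[[2,3],[9,0],[10,6],[11,10],[31,4],[38,0]]
[[2,3],[9,0],[10,6],[11,10],[31,4],[38,0]]
[[2,3],[7,4],[10,6],[11,10],[31,4],[38,0]]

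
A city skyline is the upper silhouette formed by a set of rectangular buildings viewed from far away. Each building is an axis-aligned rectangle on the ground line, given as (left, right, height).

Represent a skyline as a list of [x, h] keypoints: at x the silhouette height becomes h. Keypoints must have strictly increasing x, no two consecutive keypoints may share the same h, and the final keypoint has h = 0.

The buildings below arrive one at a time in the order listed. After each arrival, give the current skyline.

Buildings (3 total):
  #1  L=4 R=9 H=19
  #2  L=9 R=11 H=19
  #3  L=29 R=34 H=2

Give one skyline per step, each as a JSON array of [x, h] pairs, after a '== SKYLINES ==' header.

== SKYLINES ==
[[4,19],[9,0]]
[[4,19],[11,0]]
[[4,19],[11,0],[29,2],[34,0]]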